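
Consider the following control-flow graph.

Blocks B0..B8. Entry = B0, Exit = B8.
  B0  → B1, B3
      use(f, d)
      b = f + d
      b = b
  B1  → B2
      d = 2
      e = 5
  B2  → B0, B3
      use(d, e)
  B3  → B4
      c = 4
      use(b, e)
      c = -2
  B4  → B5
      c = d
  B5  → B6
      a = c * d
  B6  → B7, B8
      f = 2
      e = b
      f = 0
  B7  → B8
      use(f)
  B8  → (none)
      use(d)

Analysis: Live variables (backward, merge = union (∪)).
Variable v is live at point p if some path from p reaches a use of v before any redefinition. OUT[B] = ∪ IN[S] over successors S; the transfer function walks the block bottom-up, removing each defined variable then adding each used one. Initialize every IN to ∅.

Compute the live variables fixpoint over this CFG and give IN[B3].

Per-block solution:
  B0: | IN={d, e, f} | OUT={b, d, e, f}
  B1: | IN={b, f} | OUT={b, d, e, f}
  B2: | IN={b, d, e, f} | OUT={b, d, e, f}
  B3: | IN={b, d, e} | OUT={b, d}
  B4: | IN={b, d} | OUT={b, c, d}
  B5: | IN={b, c, d} | OUT={b, d}
  B6: | IN={b, d} | OUT={d, f}
  B7: | IN={d, f} | OUT={d}
  B8: | IN={d} | OUT={}

Merge at B3: OUT[B3] = IN[B4] = {b, d}
Applying B3's transfer function to that OUT value gives IN[B3] (row B3 above).

Answer: {b, d, e}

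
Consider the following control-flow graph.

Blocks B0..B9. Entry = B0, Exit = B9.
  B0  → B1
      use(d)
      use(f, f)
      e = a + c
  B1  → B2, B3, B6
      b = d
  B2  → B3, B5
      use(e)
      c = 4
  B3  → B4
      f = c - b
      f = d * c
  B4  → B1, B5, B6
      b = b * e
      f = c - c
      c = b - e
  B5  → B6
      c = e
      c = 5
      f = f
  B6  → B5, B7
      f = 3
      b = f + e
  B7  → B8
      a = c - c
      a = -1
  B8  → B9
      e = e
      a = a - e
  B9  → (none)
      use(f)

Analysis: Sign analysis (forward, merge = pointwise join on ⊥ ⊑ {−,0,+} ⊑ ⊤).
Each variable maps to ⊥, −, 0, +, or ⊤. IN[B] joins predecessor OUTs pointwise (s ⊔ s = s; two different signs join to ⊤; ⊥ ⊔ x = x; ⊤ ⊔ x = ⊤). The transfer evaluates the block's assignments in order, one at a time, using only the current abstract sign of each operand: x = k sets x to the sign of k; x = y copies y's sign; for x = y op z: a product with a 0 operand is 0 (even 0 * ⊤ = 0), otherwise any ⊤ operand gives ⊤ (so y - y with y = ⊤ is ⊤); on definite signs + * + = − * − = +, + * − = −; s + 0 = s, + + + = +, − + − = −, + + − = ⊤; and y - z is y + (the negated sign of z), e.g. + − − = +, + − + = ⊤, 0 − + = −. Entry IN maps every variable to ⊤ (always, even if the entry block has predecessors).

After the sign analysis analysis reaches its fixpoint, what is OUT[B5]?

Fixpoint table:
  B0: | IN=(all ⊤) | OUT=(all ⊤)
  B1: | IN=(all ⊤) | OUT=(all ⊤)
  B2: | IN=(all ⊤) | OUT={c:+; rest ⊤}
  B3: | IN=(all ⊤) | OUT=(all ⊤)
  B4: | IN=(all ⊤) | OUT=(all ⊤)
  B5: | IN=(all ⊤) | OUT={c:+; rest ⊤}
  B6: | IN=(all ⊤) | OUT={f:+; rest ⊤}
  B7: | IN={f:+; rest ⊤} | OUT={a:-, f:+; rest ⊤}
  B8: | IN={a:-, f:+; rest ⊤} | OUT={f:+; rest ⊤}
  B9: | IN={f:+; rest ⊤} | OUT={f:+; rest ⊤}

Merge at B5: IN[B5] = OUT[B2] ⊔ OUT[B4] ⊔ OUT[B6] = {a: ⊤, b: ⊤, c: ⊤, d: ⊤, e: ⊤, f: ⊤}
Applying B5's transfer function to that IN value gives OUT[B5] (row B5 above).

Answer: {a: ⊤, b: ⊤, c: +, d: ⊤, e: ⊤, f: ⊤}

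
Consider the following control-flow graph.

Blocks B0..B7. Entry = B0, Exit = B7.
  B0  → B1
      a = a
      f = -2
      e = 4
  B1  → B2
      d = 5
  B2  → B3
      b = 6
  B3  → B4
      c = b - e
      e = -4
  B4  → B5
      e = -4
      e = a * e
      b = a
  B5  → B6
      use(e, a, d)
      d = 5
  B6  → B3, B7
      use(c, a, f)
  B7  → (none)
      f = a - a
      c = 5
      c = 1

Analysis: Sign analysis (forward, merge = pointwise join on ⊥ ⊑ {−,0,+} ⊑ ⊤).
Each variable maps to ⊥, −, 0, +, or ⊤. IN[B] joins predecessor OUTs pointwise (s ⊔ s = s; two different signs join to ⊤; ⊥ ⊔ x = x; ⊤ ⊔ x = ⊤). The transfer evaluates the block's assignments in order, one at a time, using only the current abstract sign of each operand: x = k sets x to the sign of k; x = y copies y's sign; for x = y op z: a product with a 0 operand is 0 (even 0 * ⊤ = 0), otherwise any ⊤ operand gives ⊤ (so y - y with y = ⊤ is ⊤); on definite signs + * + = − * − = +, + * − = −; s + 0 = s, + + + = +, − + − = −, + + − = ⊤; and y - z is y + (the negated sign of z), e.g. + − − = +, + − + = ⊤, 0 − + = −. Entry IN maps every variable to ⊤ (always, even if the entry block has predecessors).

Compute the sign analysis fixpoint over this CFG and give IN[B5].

Per-block solution:
  B0: | IN=(all ⊤) | OUT={e:+, f:-; rest ⊤}
  B1: | IN={e:+, f:-; rest ⊤} | OUT={d:+, e:+, f:-; rest ⊤}
  B2: | IN={d:+, e:+, f:-; rest ⊤} | OUT={b:+, d:+, e:+, f:-; rest ⊤}
  B3: | IN={d:+, f:-; rest ⊤} | OUT={d:+, e:-, f:-; rest ⊤}
  B4: | IN={d:+, e:-, f:-; rest ⊤} | OUT={d:+, f:-; rest ⊤}
  B5: | IN={d:+, f:-; rest ⊤} | OUT={d:+, f:-; rest ⊤}
  B6: | IN={d:+, f:-; rest ⊤} | OUT={d:+, f:-; rest ⊤}
  B7: | IN={d:+, f:-; rest ⊤} | OUT={c:+, d:+; rest ⊤}

Merge at B5: IN[B5] = OUT[B4] = {a: ⊤, b: ⊤, c: ⊤, d: +, e: ⊤, f: -}

Answer: {a: ⊤, b: ⊤, c: ⊤, d: +, e: ⊤, f: -}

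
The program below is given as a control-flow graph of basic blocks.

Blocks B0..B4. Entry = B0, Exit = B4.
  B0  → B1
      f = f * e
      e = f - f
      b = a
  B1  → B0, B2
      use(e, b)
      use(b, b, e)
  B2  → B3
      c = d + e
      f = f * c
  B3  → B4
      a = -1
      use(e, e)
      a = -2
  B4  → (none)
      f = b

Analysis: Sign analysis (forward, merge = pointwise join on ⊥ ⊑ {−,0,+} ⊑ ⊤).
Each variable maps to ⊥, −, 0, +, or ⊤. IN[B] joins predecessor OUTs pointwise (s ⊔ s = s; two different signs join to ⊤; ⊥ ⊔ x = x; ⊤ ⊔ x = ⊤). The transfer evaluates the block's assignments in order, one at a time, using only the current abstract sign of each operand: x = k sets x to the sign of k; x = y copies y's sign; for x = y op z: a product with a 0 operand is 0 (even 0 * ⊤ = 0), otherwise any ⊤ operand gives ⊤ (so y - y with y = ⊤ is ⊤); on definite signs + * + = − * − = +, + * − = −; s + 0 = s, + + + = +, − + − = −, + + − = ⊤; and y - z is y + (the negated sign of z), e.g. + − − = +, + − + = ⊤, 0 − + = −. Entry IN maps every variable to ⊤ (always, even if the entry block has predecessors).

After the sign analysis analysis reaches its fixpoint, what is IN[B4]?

Answer: {a: -, b: ⊤, c: ⊤, d: ⊤, e: ⊤, f: ⊤}

Working:
Fixpoint table:
  B0: | IN=(all ⊤) | OUT=(all ⊤)
  B1: | IN=(all ⊤) | OUT=(all ⊤)
  B2: | IN=(all ⊤) | OUT=(all ⊤)
  B3: | IN=(all ⊤) | OUT={a:-; rest ⊤}
  B4: | IN={a:-; rest ⊤} | OUT={a:-; rest ⊤}

Merge at B4: IN[B4] = OUT[B3] = {a: -, b: ⊤, c: ⊤, d: ⊤, e: ⊤, f: ⊤}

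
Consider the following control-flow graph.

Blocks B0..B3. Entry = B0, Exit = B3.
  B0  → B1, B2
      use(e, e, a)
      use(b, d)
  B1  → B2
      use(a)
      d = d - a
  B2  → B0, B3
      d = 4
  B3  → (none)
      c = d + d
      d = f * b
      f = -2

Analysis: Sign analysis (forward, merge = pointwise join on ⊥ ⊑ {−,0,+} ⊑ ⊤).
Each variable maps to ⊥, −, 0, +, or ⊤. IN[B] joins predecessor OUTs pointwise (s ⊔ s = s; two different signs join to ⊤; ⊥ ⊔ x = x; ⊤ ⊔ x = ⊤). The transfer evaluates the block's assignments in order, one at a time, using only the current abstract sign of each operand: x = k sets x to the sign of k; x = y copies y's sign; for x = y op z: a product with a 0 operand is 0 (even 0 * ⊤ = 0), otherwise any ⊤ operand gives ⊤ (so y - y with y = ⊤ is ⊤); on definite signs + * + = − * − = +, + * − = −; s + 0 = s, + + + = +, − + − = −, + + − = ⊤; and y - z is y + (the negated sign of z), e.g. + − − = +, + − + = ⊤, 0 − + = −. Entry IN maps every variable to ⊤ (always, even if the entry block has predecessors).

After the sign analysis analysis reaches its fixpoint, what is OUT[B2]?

Fixpoint table:
  B0:  IN=(all ⊤)  OUT=(all ⊤)
  B1:  IN=(all ⊤)  OUT=(all ⊤)
  B2:  IN=(all ⊤)  OUT={d:+; rest ⊤}
  B3:  IN={d:+; rest ⊤}  OUT={c:+, f:-; rest ⊤}

Merge at B2: IN[B2] = OUT[B0] ⊔ OUT[B1] = {a: ⊤, b: ⊤, c: ⊤, d: ⊤, e: ⊤, f: ⊤}
Applying B2's transfer function to that IN value gives OUT[B2] (row B2 above).

Answer: {a: ⊤, b: ⊤, c: ⊤, d: +, e: ⊤, f: ⊤}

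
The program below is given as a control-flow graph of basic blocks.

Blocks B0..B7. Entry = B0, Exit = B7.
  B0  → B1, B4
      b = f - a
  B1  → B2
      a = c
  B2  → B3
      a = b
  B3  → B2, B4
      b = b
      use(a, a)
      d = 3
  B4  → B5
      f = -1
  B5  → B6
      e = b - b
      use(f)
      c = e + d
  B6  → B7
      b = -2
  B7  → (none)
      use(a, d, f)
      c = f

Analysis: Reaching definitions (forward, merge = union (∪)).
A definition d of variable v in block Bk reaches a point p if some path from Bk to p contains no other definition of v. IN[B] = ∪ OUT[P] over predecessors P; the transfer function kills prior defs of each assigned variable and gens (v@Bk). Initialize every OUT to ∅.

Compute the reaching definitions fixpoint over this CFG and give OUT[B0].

Fixpoint table:
  B0:  IN={}  OUT={b@B0}
  B1:  IN={b@B0}  OUT={a@B1, b@B0}
  B2:  IN={a@B1, a@B2, b@B0, b@B3, d@B3}  OUT={a@B2, b@B0, b@B3, d@B3}
  B3:  IN={a@B2, b@B0, b@B3, d@B3}  OUT={a@B2, b@B3, d@B3}
  B4:  IN={a@B2, b@B0, b@B3, d@B3}  OUT={a@B2, b@B0, b@B3, d@B3, f@B4}
  B5:  IN={a@B2, b@B0, b@B3, d@B3, f@B4}  OUT={a@B2, b@B0, b@B3, c@B5, d@B3, e@B5, f@B4}
  B6:  IN={a@B2, b@B0, b@B3, c@B5, d@B3, e@B5, f@B4}  OUT={a@B2, b@B6, c@B5, d@B3, e@B5, f@B4}
  B7:  IN={a@B2, b@B6, c@B5, d@B3, e@B5, f@B4}  OUT={a@B2, b@B6, c@B7, d@B3, e@B5, f@B4}

B0 is the boundary node: IN[B0] = {}
Applying B0's transfer function to that IN value gives OUT[B0] (row B0 above).

Answer: {b@B0}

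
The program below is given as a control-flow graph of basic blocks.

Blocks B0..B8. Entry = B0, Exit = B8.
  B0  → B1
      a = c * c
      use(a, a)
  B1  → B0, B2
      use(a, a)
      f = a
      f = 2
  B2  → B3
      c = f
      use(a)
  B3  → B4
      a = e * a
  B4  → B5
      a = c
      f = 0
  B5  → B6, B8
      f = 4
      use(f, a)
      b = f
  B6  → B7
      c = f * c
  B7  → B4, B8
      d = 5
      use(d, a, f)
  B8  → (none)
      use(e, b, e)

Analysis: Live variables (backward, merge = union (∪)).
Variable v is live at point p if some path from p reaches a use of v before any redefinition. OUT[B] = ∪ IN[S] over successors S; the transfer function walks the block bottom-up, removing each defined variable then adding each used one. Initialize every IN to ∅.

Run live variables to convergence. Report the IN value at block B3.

Converged values:
  B0:  IN={c, e}  OUT={a, c, e}
  B1:  IN={a, c, e}  OUT={a, c, e, f}
  B2:  IN={a, e, f}  OUT={a, c, e}
  B3:  IN={a, c, e}  OUT={c, e}
  B4:  IN={c, e}  OUT={a, c, e}
  B5:  IN={a, c, e}  OUT={a, b, c, e, f}
  B6:  IN={a, b, c, e, f}  OUT={a, b, c, e, f}
  B7:  IN={a, b, c, e, f}  OUT={b, c, e}
  B8:  IN={b, e}  OUT={}

Merge at B3: OUT[B3] = IN[B4] = {c, e}
Applying B3's transfer function to that OUT value gives IN[B3] (row B3 above).

Answer: {a, c, e}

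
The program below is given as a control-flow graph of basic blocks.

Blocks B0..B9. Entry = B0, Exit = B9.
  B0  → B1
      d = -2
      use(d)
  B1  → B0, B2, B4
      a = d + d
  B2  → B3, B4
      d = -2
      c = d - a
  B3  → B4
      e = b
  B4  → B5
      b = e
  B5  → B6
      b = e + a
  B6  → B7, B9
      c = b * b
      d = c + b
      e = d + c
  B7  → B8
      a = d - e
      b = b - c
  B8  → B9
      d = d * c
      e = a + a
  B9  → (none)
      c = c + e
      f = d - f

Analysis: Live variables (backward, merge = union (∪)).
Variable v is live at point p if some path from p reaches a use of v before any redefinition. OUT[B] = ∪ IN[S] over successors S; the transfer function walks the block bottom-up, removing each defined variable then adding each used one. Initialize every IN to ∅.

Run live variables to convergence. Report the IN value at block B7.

Converged values:
  B0:  IN={b, e, f}  OUT={b, d, e, f}
  B1:  IN={b, d, e, f}  OUT={a, b, e, f}
  B2:  IN={a, b, e, f}  OUT={a, b, e, f}
  B3:  IN={a, b, f}  OUT={a, e, f}
  B4:  IN={a, e, f}  OUT={a, e, f}
  B5:  IN={a, e, f}  OUT={b, f}
  B6:  IN={b, f}  OUT={b, c, d, e, f}
  B7:  IN={b, c, d, e, f}  OUT={a, c, d, f}
  B8:  IN={a, c, d, f}  OUT={c, d, e, f}
  B9:  IN={c, d, e, f}  OUT={}

Merge at B7: OUT[B7] = IN[B8] = {a, c, d, f}
Applying B7's transfer function to that OUT value gives IN[B7] (row B7 above).

Answer: {b, c, d, e, f}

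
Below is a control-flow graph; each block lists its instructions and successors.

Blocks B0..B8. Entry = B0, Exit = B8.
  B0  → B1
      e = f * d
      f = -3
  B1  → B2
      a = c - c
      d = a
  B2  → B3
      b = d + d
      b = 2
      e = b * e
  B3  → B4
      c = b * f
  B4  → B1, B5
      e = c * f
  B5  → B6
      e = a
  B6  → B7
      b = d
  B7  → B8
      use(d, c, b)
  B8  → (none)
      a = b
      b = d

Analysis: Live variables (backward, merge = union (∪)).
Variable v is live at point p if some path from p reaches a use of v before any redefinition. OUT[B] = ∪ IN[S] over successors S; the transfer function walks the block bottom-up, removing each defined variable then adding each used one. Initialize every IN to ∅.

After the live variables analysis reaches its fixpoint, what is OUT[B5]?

Answer: {c, d}

Trace:
Fixpoint table:
  B0: | IN={c, d, f} | OUT={c, e, f}
  B1: | IN={c, e, f} | OUT={a, d, e, f}
  B2: | IN={a, d, e, f} | OUT={a, b, d, f}
  B3: | IN={a, b, d, f} | OUT={a, c, d, f}
  B4: | IN={a, c, d, f} | OUT={a, c, d, e, f}
  B5: | IN={a, c, d} | OUT={c, d}
  B6: | IN={c, d} | OUT={b, c, d}
  B7: | IN={b, c, d} | OUT={b, d}
  B8: | IN={b, d} | OUT={}

Merge at B5: OUT[B5] = IN[B6] = {c, d}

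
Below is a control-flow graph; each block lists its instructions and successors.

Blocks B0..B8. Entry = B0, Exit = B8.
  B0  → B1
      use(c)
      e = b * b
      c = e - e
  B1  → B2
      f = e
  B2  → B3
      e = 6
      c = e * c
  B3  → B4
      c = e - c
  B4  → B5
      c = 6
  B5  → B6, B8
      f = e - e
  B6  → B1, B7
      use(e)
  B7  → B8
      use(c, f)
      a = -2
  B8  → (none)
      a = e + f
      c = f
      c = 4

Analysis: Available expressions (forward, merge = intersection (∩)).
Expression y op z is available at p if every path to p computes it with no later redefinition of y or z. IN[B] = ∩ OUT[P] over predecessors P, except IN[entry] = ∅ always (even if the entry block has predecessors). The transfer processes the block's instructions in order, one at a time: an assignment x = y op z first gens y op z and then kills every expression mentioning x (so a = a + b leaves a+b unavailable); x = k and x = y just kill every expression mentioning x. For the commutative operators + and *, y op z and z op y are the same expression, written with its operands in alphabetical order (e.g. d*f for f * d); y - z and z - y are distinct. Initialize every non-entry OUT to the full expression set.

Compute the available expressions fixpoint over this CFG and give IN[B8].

Converged values:
  B0:  IN={}  OUT={b*b, e-e}
  B1:  IN={b*b, e-e}  OUT={b*b, e-e}
  B2:  IN={b*b, e-e}  OUT={b*b}
  B3:  IN={b*b}  OUT={b*b}
  B4:  IN={b*b}  OUT={b*b}
  B5:  IN={b*b}  OUT={b*b, e-e}
  B6:  IN={b*b, e-e}  OUT={b*b, e-e}
  B7:  IN={b*b, e-e}  OUT={b*b, e-e}
  B8:  IN={b*b, e-e}  OUT={b*b, e+f, e-e}

Merge at B8: IN[B8] = OUT[B5] ∩ OUT[B7] = {b*b, e-e}

Answer: {b*b, e-e}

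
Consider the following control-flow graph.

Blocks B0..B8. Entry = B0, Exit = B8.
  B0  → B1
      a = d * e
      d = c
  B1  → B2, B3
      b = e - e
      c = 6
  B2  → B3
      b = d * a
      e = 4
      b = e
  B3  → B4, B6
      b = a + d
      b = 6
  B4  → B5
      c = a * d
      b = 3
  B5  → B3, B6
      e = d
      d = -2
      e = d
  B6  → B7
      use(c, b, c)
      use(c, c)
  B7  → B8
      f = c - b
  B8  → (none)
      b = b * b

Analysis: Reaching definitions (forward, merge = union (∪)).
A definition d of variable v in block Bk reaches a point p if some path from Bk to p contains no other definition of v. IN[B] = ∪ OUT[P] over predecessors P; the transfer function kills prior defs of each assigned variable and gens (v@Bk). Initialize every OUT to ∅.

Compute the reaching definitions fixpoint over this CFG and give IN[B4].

Answer: {a@B0, b@B3, c@B1, c@B4, d@B0, d@B5, e@B2, e@B5}

Trace:
Converged values:
  B0: | IN={} | OUT={a@B0, d@B0}
  B1: | IN={a@B0, d@B0} | OUT={a@B0, b@B1, c@B1, d@B0}
  B2: | IN={a@B0, b@B1, c@B1, d@B0} | OUT={a@B0, b@B2, c@B1, d@B0, e@B2}
  B3: | IN={a@B0, b@B1, b@B2, b@B4, c@B1, c@B4, d@B0, d@B5, e@B2, e@B5} | OUT={a@B0, b@B3, c@B1, c@B4, d@B0, d@B5, e@B2, e@B5}
  B4: | IN={a@B0, b@B3, c@B1, c@B4, d@B0, d@B5, e@B2, e@B5} | OUT={a@B0, b@B4, c@B4, d@B0, d@B5, e@B2, e@B5}
  B5: | IN={a@B0, b@B4, c@B4, d@B0, d@B5, e@B2, e@B5} | OUT={a@B0, b@B4, c@B4, d@B5, e@B5}
  B6: | IN={a@B0, b@B3, b@B4, c@B1, c@B4, d@B0, d@B5, e@B2, e@B5} | OUT={a@B0, b@B3, b@B4, c@B1, c@B4, d@B0, d@B5, e@B2, e@B5}
  B7: | IN={a@B0, b@B3, b@B4, c@B1, c@B4, d@B0, d@B5, e@B2, e@B5} | OUT={a@B0, b@B3, b@B4, c@B1, c@B4, d@B0, d@B5, e@B2, e@B5, f@B7}
  B8: | IN={a@B0, b@B3, b@B4, c@B1, c@B4, d@B0, d@B5, e@B2, e@B5, f@B7} | OUT={a@B0, b@B8, c@B1, c@B4, d@B0, d@B5, e@B2, e@B5, f@B7}

Merge at B4: IN[B4] = OUT[B3] = {a@B0, b@B3, c@B1, c@B4, d@B0, d@B5, e@B2, e@B5}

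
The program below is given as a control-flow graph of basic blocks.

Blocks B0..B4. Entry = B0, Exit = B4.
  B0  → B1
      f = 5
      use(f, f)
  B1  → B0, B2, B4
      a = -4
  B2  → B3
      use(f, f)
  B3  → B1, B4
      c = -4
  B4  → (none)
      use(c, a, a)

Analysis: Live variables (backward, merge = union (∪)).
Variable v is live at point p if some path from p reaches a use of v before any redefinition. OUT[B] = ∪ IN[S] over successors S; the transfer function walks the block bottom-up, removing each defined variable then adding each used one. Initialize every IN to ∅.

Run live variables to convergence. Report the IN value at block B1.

Fixpoint table:
  B0: | IN={c} | OUT={c, f}
  B1: | IN={c, f} | OUT={a, c, f}
  B2: | IN={a, f} | OUT={a, f}
  B3: | IN={a, f} | OUT={a, c, f}
  B4: | IN={a, c} | OUT={}

Merge at B1: OUT[B1] = IN[B0] ⊔ IN[B2] ⊔ IN[B4] = {a, c, f}
Applying B1's transfer function to that OUT value gives IN[B1] (row B1 above).

Answer: {c, f}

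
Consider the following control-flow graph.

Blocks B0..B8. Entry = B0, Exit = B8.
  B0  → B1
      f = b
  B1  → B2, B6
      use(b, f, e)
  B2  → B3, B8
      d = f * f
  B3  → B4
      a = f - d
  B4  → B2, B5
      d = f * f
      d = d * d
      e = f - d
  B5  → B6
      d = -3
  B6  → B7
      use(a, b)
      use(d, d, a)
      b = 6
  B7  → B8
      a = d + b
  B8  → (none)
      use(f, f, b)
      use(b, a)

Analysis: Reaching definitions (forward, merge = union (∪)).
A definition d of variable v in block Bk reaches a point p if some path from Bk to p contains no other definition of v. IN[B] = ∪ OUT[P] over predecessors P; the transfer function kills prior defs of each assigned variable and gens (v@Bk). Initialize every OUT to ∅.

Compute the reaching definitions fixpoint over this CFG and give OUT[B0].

Per-block solution:
  B0: | IN={} | OUT={f@B0}
  B1: | IN={f@B0} | OUT={f@B0}
  B2: | IN={a@B3, d@B4, e@B4, f@B0} | OUT={a@B3, d@B2, e@B4, f@B0}
  B3: | IN={a@B3, d@B2, e@B4, f@B0} | OUT={a@B3, d@B2, e@B4, f@B0}
  B4: | IN={a@B3, d@B2, e@B4, f@B0} | OUT={a@B3, d@B4, e@B4, f@B0}
  B5: | IN={a@B3, d@B4, e@B4, f@B0} | OUT={a@B3, d@B5, e@B4, f@B0}
  B6: | IN={a@B3, d@B5, e@B4, f@B0} | OUT={a@B3, b@B6, d@B5, e@B4, f@B0}
  B7: | IN={a@B3, b@B6, d@B5, e@B4, f@B0} | OUT={a@B7, b@B6, d@B5, e@B4, f@B0}
  B8: | IN={a@B3, a@B7, b@B6, d@B2, d@B5, e@B4, f@B0} | OUT={a@B3, a@B7, b@B6, d@B2, d@B5, e@B4, f@B0}

B0 is the boundary node: IN[B0] = {}
Applying B0's transfer function to that IN value gives OUT[B0] (row B0 above).

Answer: {f@B0}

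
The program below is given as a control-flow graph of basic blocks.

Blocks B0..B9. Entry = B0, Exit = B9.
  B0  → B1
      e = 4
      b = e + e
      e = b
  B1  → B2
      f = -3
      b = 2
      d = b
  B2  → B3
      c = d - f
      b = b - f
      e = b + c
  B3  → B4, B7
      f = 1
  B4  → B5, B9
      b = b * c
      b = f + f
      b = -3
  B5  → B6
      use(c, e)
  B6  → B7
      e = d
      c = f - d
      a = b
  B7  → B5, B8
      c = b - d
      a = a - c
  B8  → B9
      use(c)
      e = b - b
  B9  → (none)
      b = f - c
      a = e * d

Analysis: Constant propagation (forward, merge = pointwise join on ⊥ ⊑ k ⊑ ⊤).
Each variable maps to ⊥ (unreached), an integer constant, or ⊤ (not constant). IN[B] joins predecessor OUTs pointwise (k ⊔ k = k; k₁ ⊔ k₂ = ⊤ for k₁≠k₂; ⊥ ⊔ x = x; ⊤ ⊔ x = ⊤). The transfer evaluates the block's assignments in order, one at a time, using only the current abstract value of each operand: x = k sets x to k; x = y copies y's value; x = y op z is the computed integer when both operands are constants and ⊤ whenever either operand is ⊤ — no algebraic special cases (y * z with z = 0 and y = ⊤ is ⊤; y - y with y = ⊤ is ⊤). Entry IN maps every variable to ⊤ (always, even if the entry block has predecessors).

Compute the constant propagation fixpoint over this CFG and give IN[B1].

Answer: {a: ⊤, b: 8, c: ⊤, d: ⊤, e: 8, f: ⊤}

Derivation:
Converged values:
  B0:  IN=(all ⊤)  OUT={b:8, e:8; rest ⊤}
  B1:  IN={b:8, e:8; rest ⊤}  OUT={b:2, d:2, e:8, f:-3; rest ⊤}
  B2:  IN={b:2, d:2, e:8, f:-3; rest ⊤}  OUT={b:5, c:5, d:2, e:10, f:-3; rest ⊤}
  B3:  IN={b:5, c:5, d:2, e:10, f:-3; rest ⊤}  OUT={b:5, c:5, d:2, e:10, f:1; rest ⊤}
  B4:  IN={b:5, c:5, d:2, e:10, f:1; rest ⊤}  OUT={b:-3, c:5, d:2, e:10, f:1; rest ⊤}
  B5:  IN={d:2, f:1; rest ⊤}  OUT={d:2, f:1; rest ⊤}
  B6:  IN={d:2, f:1; rest ⊤}  OUT={c:-1, d:2, e:2, f:1; rest ⊤}
  B7:  IN={d:2, f:1; rest ⊤}  OUT={d:2, f:1; rest ⊤}
  B8:  IN={d:2, f:1; rest ⊤}  OUT={d:2, f:1; rest ⊤}
  B9:  IN={d:2, f:1; rest ⊤}  OUT={d:2, f:1; rest ⊤}

Merge at B1: IN[B1] = OUT[B0] = {a: ⊤, b: 8, c: ⊤, d: ⊤, e: 8, f: ⊤}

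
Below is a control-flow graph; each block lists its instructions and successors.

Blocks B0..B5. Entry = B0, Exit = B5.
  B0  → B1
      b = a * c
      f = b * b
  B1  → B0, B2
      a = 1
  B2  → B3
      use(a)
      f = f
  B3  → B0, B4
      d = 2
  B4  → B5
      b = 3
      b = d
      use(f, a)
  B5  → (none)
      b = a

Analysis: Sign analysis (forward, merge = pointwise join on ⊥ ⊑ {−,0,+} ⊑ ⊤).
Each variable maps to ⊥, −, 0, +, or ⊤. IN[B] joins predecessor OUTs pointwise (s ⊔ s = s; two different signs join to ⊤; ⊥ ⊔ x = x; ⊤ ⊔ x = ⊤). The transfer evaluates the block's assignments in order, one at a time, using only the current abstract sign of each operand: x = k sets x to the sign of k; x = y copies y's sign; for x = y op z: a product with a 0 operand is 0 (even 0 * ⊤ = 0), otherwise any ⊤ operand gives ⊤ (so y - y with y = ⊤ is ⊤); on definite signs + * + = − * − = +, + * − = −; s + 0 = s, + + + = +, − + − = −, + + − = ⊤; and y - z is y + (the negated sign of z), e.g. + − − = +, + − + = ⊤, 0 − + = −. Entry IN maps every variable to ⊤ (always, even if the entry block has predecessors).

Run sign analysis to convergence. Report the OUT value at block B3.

Fixpoint table:
  B0: | IN=(all ⊤) | OUT=(all ⊤)
  B1: | IN=(all ⊤) | OUT={a:+; rest ⊤}
  B2: | IN={a:+; rest ⊤} | OUT={a:+; rest ⊤}
  B3: | IN={a:+; rest ⊤} | OUT={a:+, d:+; rest ⊤}
  B4: | IN={a:+, d:+; rest ⊤} | OUT={a:+, b:+, d:+; rest ⊤}
  B5: | IN={a:+, b:+, d:+; rest ⊤} | OUT={a:+, b:+, d:+; rest ⊤}

Merge at B3: IN[B3] = OUT[B2] = {a: +, b: ⊤, c: ⊤, d: ⊤, e: ⊤, f: ⊤}
Applying B3's transfer function to that IN value gives OUT[B3] (row B3 above).

Answer: {a: +, b: ⊤, c: ⊤, d: +, e: ⊤, f: ⊤}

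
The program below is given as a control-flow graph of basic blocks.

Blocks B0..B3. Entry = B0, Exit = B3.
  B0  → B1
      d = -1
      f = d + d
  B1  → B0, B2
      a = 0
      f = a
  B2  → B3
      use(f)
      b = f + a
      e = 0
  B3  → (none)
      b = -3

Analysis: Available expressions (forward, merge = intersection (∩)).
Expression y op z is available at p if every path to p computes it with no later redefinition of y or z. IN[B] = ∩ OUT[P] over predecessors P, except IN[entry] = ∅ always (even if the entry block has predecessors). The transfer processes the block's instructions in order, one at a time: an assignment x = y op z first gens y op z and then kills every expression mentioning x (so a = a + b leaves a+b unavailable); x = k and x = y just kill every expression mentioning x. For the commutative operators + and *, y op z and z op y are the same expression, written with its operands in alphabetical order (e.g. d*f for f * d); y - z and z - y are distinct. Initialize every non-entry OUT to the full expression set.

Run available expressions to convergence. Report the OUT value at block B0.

Per-block solution:
  B0: | IN={} | OUT={d+d}
  B1: | IN={d+d} | OUT={d+d}
  B2: | IN={d+d} | OUT={a+f, d+d}
  B3: | IN={a+f, d+d} | OUT={a+f, d+d}

Merge at B0 (entry node, so the boundary value {} is joined with the incoming edge(s)): IN[B0] = {} ∩ OUT[B1] = {}
Applying B0's transfer function to that IN value gives OUT[B0] (row B0 above).

Answer: {d+d}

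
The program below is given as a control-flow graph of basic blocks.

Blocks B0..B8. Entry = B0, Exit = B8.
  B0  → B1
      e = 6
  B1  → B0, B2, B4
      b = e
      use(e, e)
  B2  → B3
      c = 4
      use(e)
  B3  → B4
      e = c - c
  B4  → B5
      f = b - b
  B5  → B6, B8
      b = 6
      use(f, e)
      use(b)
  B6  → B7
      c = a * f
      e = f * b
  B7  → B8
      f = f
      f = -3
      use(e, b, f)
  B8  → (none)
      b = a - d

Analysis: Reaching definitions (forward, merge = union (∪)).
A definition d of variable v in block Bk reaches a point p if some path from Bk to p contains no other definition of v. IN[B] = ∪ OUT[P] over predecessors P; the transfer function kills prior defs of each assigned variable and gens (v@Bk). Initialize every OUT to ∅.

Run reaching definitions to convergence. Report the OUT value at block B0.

Converged values:
  B0:  IN={b@B1, e@B0}  OUT={b@B1, e@B0}
  B1:  IN={b@B1, e@B0}  OUT={b@B1, e@B0}
  B2:  IN={b@B1, e@B0}  OUT={b@B1, c@B2, e@B0}
  B3:  IN={b@B1, c@B2, e@B0}  OUT={b@B1, c@B2, e@B3}
  B4:  IN={b@B1, c@B2, e@B0, e@B3}  OUT={b@B1, c@B2, e@B0, e@B3, f@B4}
  B5:  IN={b@B1, c@B2, e@B0, e@B3, f@B4}  OUT={b@B5, c@B2, e@B0, e@B3, f@B4}
  B6:  IN={b@B5, c@B2, e@B0, e@B3, f@B4}  OUT={b@B5, c@B6, e@B6, f@B4}
  B7:  IN={b@B5, c@B6, e@B6, f@B4}  OUT={b@B5, c@B6, e@B6, f@B7}
  B8:  IN={b@B5, c@B2, c@B6, e@B0, e@B3, e@B6, f@B4, f@B7}  OUT={b@B8, c@B2, c@B6, e@B0, e@B3, e@B6, f@B4, f@B7}

Merge at B0 (entry node, so the boundary value {} is joined with the incoming edge(s)): IN[B0] = {} ⊔ OUT[B1] = {b@B1, e@B0}
Applying B0's transfer function to that IN value gives OUT[B0] (row B0 above).

Answer: {b@B1, e@B0}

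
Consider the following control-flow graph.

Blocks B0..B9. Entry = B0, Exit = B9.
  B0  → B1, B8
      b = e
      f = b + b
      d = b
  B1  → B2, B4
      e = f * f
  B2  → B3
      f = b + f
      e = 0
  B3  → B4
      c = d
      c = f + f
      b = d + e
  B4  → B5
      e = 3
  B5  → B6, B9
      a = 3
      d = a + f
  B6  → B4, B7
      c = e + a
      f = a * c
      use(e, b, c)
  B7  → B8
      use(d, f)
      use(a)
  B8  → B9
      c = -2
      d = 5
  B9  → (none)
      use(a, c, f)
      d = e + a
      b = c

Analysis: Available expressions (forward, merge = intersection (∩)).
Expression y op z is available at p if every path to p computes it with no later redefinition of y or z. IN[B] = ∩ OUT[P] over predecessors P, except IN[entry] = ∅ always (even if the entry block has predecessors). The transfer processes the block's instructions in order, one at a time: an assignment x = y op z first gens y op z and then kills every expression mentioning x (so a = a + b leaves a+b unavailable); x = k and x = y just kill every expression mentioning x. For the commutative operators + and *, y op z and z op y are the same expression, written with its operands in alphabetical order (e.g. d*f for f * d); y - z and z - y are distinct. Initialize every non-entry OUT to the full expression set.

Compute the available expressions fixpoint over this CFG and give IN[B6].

Per-block solution:
  B0:  IN={}  OUT={b+b}
  B1:  IN={b+b}  OUT={b+b, f*f}
  B2:  IN={b+b, f*f}  OUT={b+b}
  B3:  IN={b+b}  OUT={d+e, f+f}
  B4:  IN={}  OUT={}
  B5:  IN={}  OUT={a+f}
  B6:  IN={a+f}  OUT={a*c, a+e}
  B7:  IN={a*c, a+e}  OUT={a*c, a+e}
  B8:  IN={}  OUT={}
  B9:  IN={}  OUT={a+e}

Merge at B6: IN[B6] = OUT[B5] = {a+f}

Answer: {a+f}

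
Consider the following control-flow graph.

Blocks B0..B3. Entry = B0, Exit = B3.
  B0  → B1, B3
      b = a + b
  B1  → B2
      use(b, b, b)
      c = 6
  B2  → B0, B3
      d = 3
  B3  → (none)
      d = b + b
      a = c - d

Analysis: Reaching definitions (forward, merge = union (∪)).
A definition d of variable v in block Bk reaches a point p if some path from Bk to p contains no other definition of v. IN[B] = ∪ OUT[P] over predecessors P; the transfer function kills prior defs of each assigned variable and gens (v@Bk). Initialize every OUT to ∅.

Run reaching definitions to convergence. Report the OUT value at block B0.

Converged values:
  B0:  IN={b@B0, c@B1, d@B2}  OUT={b@B0, c@B1, d@B2}
  B1:  IN={b@B0, c@B1, d@B2}  OUT={b@B0, c@B1, d@B2}
  B2:  IN={b@B0, c@B1, d@B2}  OUT={b@B0, c@B1, d@B2}
  B3:  IN={b@B0, c@B1, d@B2}  OUT={a@B3, b@B0, c@B1, d@B3}

Merge at B0 (entry node, so the boundary value {} is joined with the incoming edge(s)): IN[B0] = {} ⊔ OUT[B2] = {b@B0, c@B1, d@B2}
Applying B0's transfer function to that IN value gives OUT[B0] (row B0 above).

Answer: {b@B0, c@B1, d@B2}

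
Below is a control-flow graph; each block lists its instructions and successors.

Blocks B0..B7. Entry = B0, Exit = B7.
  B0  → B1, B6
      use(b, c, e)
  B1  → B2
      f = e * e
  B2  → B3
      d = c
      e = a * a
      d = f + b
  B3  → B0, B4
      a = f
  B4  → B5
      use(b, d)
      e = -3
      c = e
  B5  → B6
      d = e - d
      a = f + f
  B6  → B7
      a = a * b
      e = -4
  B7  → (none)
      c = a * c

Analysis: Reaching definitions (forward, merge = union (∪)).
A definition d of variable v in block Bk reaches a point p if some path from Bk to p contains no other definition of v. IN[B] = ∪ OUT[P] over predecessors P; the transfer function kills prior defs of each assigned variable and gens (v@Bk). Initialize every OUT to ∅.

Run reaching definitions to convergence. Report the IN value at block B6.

Fixpoint table:
  B0:   IN={a@B3, d@B2, e@B2, f@B1}   OUT={a@B3, d@B2, e@B2, f@B1}
  B1:   IN={a@B3, d@B2, e@B2, f@B1}   OUT={a@B3, d@B2, e@B2, f@B1}
  B2:   IN={a@B3, d@B2, e@B2, f@B1}   OUT={a@B3, d@B2, e@B2, f@B1}
  B3:   IN={a@B3, d@B2, e@B2, f@B1}   OUT={a@B3, d@B2, e@B2, f@B1}
  B4:   IN={a@B3, d@B2, e@B2, f@B1}   OUT={a@B3, c@B4, d@B2, e@B4, f@B1}
  B5:   IN={a@B3, c@B4, d@B2, e@B4, f@B1}   OUT={a@B5, c@B4, d@B5, e@B4, f@B1}
  B6:   IN={a@B3, a@B5, c@B4, d@B2, d@B5, e@B2, e@B4, f@B1}   OUT={a@B6, c@B4, d@B2, d@B5, e@B6, f@B1}
  B7:   IN={a@B6, c@B4, d@B2, d@B5, e@B6, f@B1}   OUT={a@B6, c@B7, d@B2, d@B5, e@B6, f@B1}

Merge at B6: IN[B6] = OUT[B0] ⊔ OUT[B5] = {a@B3, a@B5, c@B4, d@B2, d@B5, e@B2, e@B4, f@B1}

Answer: {a@B3, a@B5, c@B4, d@B2, d@B5, e@B2, e@B4, f@B1}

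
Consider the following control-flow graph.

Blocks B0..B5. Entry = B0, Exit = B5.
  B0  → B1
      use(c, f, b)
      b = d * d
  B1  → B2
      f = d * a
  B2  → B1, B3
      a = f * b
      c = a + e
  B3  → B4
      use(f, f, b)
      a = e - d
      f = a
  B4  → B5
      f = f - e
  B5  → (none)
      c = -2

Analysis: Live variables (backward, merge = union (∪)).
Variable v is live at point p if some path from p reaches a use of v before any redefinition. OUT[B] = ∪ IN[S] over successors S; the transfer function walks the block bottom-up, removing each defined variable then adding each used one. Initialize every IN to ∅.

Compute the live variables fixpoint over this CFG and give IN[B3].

Fixpoint table:
  B0: | IN={a, b, c, d, e, f} | OUT={a, b, d, e}
  B1: | IN={a, b, d, e} | OUT={b, d, e, f}
  B2: | IN={b, d, e, f} | OUT={a, b, d, e, f}
  B3: | IN={b, d, e, f} | OUT={e, f}
  B4: | IN={e, f} | OUT={}
  B5: | IN={} | OUT={}

Merge at B3: OUT[B3] = IN[B4] = {e, f}
Applying B3's transfer function to that OUT value gives IN[B3] (row B3 above).

Answer: {b, d, e, f}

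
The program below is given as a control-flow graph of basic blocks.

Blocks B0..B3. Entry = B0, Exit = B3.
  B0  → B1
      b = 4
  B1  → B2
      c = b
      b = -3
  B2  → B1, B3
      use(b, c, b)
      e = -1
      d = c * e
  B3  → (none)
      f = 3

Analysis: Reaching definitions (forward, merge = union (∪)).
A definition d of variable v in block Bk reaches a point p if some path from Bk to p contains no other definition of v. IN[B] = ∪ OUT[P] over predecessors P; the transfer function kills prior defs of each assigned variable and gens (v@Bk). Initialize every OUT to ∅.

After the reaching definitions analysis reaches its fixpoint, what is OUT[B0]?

Fixpoint table:
  B0:   IN={}   OUT={b@B0}
  B1:   IN={b@B0, b@B1, c@B1, d@B2, e@B2}   OUT={b@B1, c@B1, d@B2, e@B2}
  B2:   IN={b@B1, c@B1, d@B2, e@B2}   OUT={b@B1, c@B1, d@B2, e@B2}
  B3:   IN={b@B1, c@B1, d@B2, e@B2}   OUT={b@B1, c@B1, d@B2, e@B2, f@B3}

B0 is the boundary node: IN[B0] = {}
Applying B0's transfer function to that IN value gives OUT[B0] (row B0 above).

Answer: {b@B0}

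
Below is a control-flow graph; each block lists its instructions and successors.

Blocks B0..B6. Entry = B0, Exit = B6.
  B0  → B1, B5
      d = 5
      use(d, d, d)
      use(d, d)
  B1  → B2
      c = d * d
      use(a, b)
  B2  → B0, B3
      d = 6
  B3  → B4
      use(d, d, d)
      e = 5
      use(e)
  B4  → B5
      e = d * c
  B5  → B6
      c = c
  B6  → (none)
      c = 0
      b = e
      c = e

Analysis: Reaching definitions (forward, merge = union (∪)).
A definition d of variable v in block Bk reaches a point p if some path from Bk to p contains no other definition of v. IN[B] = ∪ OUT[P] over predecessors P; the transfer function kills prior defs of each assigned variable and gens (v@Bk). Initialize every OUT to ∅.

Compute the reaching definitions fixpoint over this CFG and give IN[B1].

Per-block solution:
  B0: | IN={c@B1, d@B2} | OUT={c@B1, d@B0}
  B1: | IN={c@B1, d@B0} | OUT={c@B1, d@B0}
  B2: | IN={c@B1, d@B0} | OUT={c@B1, d@B2}
  B3: | IN={c@B1, d@B2} | OUT={c@B1, d@B2, e@B3}
  B4: | IN={c@B1, d@B2, e@B3} | OUT={c@B1, d@B2, e@B4}
  B5: | IN={c@B1, d@B0, d@B2, e@B4} | OUT={c@B5, d@B0, d@B2, e@B4}
  B6: | IN={c@B5, d@B0, d@B2, e@B4} | OUT={b@B6, c@B6, d@B0, d@B2, e@B4}

Merge at B1: IN[B1] = OUT[B0] = {c@B1, d@B0}

Answer: {c@B1, d@B0}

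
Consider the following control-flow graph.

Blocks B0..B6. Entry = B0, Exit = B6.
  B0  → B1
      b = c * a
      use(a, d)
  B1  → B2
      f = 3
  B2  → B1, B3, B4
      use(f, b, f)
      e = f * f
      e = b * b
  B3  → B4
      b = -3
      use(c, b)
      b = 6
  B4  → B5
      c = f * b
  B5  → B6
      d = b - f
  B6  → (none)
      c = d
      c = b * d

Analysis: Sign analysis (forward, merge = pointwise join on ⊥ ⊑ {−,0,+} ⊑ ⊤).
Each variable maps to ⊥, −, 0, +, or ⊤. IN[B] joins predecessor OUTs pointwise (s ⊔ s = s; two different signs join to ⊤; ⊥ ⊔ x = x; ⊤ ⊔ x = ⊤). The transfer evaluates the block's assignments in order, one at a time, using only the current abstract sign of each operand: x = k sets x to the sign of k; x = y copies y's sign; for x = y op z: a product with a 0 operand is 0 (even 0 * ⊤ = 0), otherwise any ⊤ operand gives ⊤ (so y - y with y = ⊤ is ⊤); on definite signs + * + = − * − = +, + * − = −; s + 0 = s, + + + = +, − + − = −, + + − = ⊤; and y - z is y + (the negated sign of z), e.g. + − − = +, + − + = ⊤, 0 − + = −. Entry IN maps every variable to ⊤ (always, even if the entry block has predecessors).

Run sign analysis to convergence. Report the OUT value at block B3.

Answer: {a: ⊤, b: +, c: ⊤, d: ⊤, e: ⊤, f: +}

Working:
Per-block solution:
  B0: | IN=(all ⊤) | OUT=(all ⊤)
  B1: | IN=(all ⊤) | OUT={f:+; rest ⊤}
  B2: | IN={f:+; rest ⊤} | OUT={f:+; rest ⊤}
  B3: | IN={f:+; rest ⊤} | OUT={b:+, f:+; rest ⊤}
  B4: | IN={f:+; rest ⊤} | OUT={f:+; rest ⊤}
  B5: | IN={f:+; rest ⊤} | OUT={f:+; rest ⊤}
  B6: | IN={f:+; rest ⊤} | OUT={f:+; rest ⊤}

Merge at B3: IN[B3] = OUT[B2] = {a: ⊤, b: ⊤, c: ⊤, d: ⊤, e: ⊤, f: +}
Applying B3's transfer function to that IN value gives OUT[B3] (row B3 above).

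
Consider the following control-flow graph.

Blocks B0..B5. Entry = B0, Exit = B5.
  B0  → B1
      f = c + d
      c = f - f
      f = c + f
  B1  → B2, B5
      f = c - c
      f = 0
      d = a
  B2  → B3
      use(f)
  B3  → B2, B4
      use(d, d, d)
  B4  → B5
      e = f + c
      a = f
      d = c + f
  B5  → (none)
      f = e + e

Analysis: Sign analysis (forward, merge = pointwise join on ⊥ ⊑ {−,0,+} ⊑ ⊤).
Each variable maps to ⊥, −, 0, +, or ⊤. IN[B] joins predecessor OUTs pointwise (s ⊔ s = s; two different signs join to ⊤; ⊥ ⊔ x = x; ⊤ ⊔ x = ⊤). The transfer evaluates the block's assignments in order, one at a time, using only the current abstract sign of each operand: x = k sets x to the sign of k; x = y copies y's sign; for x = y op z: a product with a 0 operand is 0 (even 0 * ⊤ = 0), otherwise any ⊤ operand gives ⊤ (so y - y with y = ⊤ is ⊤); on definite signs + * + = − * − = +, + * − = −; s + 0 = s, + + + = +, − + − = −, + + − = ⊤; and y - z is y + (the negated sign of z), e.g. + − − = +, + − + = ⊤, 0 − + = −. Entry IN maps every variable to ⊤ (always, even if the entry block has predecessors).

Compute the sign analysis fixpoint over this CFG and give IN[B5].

Answer: {a: ⊤, b: ⊤, c: ⊤, d: ⊤, e: ⊤, f: 0}

Derivation:
Converged values:
  B0:   IN=(all ⊤)   OUT=(all ⊤)
  B1:   IN=(all ⊤)   OUT={f:0; rest ⊤}
  B2:   IN={f:0; rest ⊤}   OUT={f:0; rest ⊤}
  B3:   IN={f:0; rest ⊤}   OUT={f:0; rest ⊤}
  B4:   IN={f:0; rest ⊤}   OUT={a:0, f:0; rest ⊤}
  B5:   IN={f:0; rest ⊤}   OUT=(all ⊤)

Merge at B5: IN[B5] = OUT[B1] ⊔ OUT[B4] = {a: ⊤, b: ⊤, c: ⊤, d: ⊤, e: ⊤, f: 0}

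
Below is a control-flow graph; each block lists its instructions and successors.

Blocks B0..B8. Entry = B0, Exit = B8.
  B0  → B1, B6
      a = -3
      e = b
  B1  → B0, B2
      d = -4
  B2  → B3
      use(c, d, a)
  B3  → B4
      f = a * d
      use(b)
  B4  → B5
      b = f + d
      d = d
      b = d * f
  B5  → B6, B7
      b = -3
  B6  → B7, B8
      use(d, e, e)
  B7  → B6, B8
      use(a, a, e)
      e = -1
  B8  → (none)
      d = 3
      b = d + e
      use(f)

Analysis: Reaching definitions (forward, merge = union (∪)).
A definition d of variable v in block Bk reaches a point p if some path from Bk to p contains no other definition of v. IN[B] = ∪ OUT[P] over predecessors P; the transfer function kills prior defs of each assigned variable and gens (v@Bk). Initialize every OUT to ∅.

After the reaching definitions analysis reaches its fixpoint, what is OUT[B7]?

Per-block solution:
  B0:   IN={a@B0, d@B1, e@B0}   OUT={a@B0, d@B1, e@B0}
  B1:   IN={a@B0, d@B1, e@B0}   OUT={a@B0, d@B1, e@B0}
  B2:   IN={a@B0, d@B1, e@B0}   OUT={a@B0, d@B1, e@B0}
  B3:   IN={a@B0, d@B1, e@B0}   OUT={a@B0, d@B1, e@B0, f@B3}
  B4:   IN={a@B0, d@B1, e@B0, f@B3}   OUT={a@B0, b@B4, d@B4, e@B0, f@B3}
  B5:   IN={a@B0, b@B4, d@B4, e@B0, f@B3}   OUT={a@B0, b@B5, d@B4, e@B0, f@B3}
  B6:   IN={a@B0, b@B5, d@B1, d@B4, e@B0, e@B7, f@B3}   OUT={a@B0, b@B5, d@B1, d@B4, e@B0, e@B7, f@B3}
  B7:   IN={a@B0, b@B5, d@B1, d@B4, e@B0, e@B7, f@B3}   OUT={a@B0, b@B5, d@B1, d@B4, e@B7, f@B3}
  B8:   IN={a@B0, b@B5, d@B1, d@B4, e@B0, e@B7, f@B3}   OUT={a@B0, b@B8, d@B8, e@B0, e@B7, f@B3}

Merge at B7: IN[B7] = OUT[B5] ⊔ OUT[B6] = {a@B0, b@B5, d@B1, d@B4, e@B0, e@B7, f@B3}
Applying B7's transfer function to that IN value gives OUT[B7] (row B7 above).

Answer: {a@B0, b@B5, d@B1, d@B4, e@B7, f@B3}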